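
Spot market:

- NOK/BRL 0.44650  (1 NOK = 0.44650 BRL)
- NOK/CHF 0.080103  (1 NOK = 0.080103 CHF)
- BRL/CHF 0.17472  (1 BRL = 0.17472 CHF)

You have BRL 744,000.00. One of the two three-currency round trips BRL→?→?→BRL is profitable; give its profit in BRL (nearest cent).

Profitable loop is BRL → NOK → CHF → BRL:
BRL 744,000.00 ÷ 0.44650 = NOK 1,666,293.39
NOK 1,666,293.39 × 0.080103 = CHF 133,475.10
CHF 133,475.10 ÷ 0.17472 = BRL 763,937.15
Profit = BRL 763,937.15 − BRL 744,000.00

Profit: BRL 19,937.15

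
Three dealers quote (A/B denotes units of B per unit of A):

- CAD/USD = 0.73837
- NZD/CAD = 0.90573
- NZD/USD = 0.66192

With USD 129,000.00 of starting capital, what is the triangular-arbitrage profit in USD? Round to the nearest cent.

Profitable loop is USD → NZD → CAD → USD:
USD 129,000.00 ÷ 0.66192 = NZD 194,887.60
NZD 194,887.60 × 0.90573 = CAD 176,515.55
CAD 176,515.55 × 0.73837 = USD 130,333.78
Profit = USD 130,333.78 − USD 129,000.00

Profit: USD 1,333.78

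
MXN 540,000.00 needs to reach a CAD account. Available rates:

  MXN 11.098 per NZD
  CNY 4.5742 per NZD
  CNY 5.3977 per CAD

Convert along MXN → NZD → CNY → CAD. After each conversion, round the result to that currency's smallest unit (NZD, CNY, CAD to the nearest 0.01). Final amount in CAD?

MXN 540,000.00 ÷ 11.098 = NZD 48,657.42
NZD 48,657.42 × 4.5742 = CNY 222,568.77
CNY 222,568.77 ÷ 5.3977 = CAD 41,234.00

CAD 41,234.00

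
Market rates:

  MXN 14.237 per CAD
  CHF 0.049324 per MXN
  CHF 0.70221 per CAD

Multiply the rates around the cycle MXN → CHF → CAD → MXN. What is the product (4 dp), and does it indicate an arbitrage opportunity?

Around MXN → CHF → CAD → MXN: 1 × 0.049324 ÷ 0.70221 × 14.237 = 1.000022
Product ≈ 1 (deviation 0.002%, within rounding noise).

1.0000 (no arbitrage)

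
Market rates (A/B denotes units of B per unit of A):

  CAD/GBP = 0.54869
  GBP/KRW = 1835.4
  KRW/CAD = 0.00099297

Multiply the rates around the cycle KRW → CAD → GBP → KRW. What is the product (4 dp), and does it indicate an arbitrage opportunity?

1.0000 (no arbitrage)

Around KRW → CAD → GBP → KRW: 1 × 0.00099297 × 0.54869 × 1835.4 = 0.999986
Product ≈ 1 (deviation 0.001%, within rounding noise).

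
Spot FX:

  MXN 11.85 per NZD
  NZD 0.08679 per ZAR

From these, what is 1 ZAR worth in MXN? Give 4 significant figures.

1 ZAR × 0.08679 = 0.08679 NZD
0.08679 NZD × 11.85 = 1.02846 MXN

ZAR/MXN = 1.028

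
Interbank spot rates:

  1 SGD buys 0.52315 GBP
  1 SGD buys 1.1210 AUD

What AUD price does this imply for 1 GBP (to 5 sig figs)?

GBP/AUD = 2.1428

1 GBP ÷ 0.52315 = 1.9115 SGD
1.9115 SGD × 1.1210 = 2.14279 AUD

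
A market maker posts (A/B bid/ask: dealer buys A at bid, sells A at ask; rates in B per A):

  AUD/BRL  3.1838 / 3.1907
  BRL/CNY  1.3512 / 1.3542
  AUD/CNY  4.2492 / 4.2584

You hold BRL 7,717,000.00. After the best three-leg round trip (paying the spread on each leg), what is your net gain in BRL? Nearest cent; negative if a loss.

Net profit: BRL 78,921.58

Best loop BRL → CNY → AUD → BRL:
BRL 7,717,000.00 × 1.3512 (sell BRL at bid) = CNY 10,427,210.40
CNY 10,427,210.40 ÷ 4.2584 (buy AUD at ask) = AUD 2,448,621.64
AUD 2,448,621.64 × 3.1838 (sell AUD at bid) = BRL 7,795,921.58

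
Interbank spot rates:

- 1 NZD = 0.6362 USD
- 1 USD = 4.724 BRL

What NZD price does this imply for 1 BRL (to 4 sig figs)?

1 BRL ÷ 4.724 = 0.211685 USD
0.211685 USD ÷ 0.6362 = 0.332733 NZD

BRL/NZD = 0.3327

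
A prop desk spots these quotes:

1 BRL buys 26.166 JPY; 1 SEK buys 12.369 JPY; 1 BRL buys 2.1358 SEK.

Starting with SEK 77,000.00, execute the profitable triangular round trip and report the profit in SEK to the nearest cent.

Profit: SEK 740.72

Profitable loop is SEK → JPY → BRL → SEK:
SEK 77,000.00 × 12.369 = JPY 952,413
JPY 952,413 ÷ 26.166 = BRL 36,398.88
BRL 36,398.88 × 2.1358 = SEK 77,740.72
Profit = SEK 77,740.72 − SEK 77,000.00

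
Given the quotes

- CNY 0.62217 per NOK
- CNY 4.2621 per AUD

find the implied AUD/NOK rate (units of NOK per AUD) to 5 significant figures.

AUD/NOK = 6.8504

1 AUD × 4.2621 = 4.2621 CNY
4.2621 CNY ÷ 0.62217 = 6.85038 NOK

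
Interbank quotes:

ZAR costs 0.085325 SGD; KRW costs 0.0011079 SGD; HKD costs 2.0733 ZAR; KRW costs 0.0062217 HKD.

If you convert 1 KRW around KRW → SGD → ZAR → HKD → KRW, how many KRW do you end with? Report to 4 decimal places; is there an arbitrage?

1.0066 (arbitrage exists)

Around KRW → SGD → ZAR → HKD → KRW: 1 × 0.0011079 ÷ 0.085325 ÷ 2.0733 ÷ 0.0062217 = 1.006591
Product > 1; profitable direction is KRW → SGD → ZAR → HKD → KRW.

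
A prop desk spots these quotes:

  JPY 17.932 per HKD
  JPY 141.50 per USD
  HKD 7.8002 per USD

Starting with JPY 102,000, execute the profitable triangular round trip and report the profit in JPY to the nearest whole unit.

Profitable loop is JPY → HKD → USD → JPY:
JPY 102,000 ÷ 17.932 = HKD 5,688.16
HKD 5,688.16 ÷ 7.8002 = USD 729.23
USD 729.23 × 141.50 = JPY 103,186
Profit = JPY 103,186 − JPY 102,000

Profit: JPY 1,186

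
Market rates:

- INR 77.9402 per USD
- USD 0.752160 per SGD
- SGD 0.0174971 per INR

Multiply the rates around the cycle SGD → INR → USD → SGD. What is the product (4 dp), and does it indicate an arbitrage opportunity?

0.9749 (arbitrage exists)

Around SGD → INR → USD → SGD: 1 ÷ 0.0174971 ÷ 77.9402 ÷ 0.752160 = 0.974905
Product < 1; profitable direction is SGD → USD → INR → SGD.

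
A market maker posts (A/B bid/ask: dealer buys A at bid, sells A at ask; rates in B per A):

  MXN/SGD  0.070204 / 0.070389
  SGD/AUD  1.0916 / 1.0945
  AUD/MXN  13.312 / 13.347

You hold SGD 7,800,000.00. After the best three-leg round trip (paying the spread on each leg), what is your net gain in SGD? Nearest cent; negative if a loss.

Net profit: SGD 157,255.37

Best loop SGD → AUD → MXN → SGD:
SGD 7,800,000.00 × 1.0916 (sell SGD at bid) = AUD 8,514,480.00
AUD 8,514,480.00 × 13.312 (sell AUD at bid) = MXN 113,344,757.76
MXN 113,344,757.76 × 0.070204 (sell MXN at bid) = SGD 7,957,255.37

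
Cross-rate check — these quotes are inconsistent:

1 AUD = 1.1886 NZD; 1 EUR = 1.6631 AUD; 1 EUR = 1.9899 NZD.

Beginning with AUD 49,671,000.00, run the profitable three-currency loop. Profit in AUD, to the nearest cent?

Profit: AUD 330,158.41

Profitable loop is AUD → EUR → NZD → AUD:
AUD 49,671,000.00 ÷ 1.6631 = EUR 29,866,514.34
EUR 29,866,514.34 × 1.9899 = NZD 59,431,376.89
NZD 59,431,376.89 ÷ 1.1886 = AUD 50,001,158.41
Profit = AUD 50,001,158.41 − AUD 49,671,000.00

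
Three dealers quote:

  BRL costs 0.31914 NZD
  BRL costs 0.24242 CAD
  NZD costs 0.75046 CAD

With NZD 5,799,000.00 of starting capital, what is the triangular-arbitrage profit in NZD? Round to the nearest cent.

Profit: NZD 70,657.57

Profitable loop is NZD → BRL → CAD → NZD:
NZD 5,799,000.00 ÷ 0.31914 = BRL 18,170,708.78
BRL 18,170,708.78 × 0.24242 = CAD 4,404,943.22
CAD 4,404,943.22 ÷ 0.75046 = NZD 5,869,657.57
Profit = NZD 5,869,657.57 − NZD 5,799,000.00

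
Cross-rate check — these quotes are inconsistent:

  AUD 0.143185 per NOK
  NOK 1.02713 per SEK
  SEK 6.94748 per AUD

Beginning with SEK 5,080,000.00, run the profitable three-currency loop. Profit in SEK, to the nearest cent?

Profitable loop is SEK → NOK → AUD → SEK:
SEK 5,080,000.00 × 1.02713 = NOK 5,217,820.40
NOK 5,217,820.40 × 0.143185 = AUD 747,113.61
AUD 747,113.61 × 6.94748 = SEK 5,190,556.89
Profit = SEK 5,190,556.89 − SEK 5,080,000.00

Profit: SEK 110,556.89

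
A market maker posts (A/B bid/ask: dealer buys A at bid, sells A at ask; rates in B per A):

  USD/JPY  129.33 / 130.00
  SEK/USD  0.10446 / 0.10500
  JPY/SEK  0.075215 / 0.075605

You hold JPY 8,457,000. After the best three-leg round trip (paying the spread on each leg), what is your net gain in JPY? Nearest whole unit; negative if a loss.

Best loop JPY → SEK → USD → JPY:
JPY 8,457,000 × 0.075215 (sell JPY at bid) = SEK 636,093.26
SEK 636,093.26 × 0.10446 (sell SEK at bid) = USD 66,446.30
USD 66,446.30 × 129.33 (sell USD at bid) = JPY 8,593,500

Net profit: JPY 136,500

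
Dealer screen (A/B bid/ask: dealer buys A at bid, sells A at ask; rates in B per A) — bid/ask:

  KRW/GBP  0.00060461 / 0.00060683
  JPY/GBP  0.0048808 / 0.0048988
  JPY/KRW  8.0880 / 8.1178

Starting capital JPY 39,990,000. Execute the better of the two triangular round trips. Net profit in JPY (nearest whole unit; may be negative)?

Net result: JPY -71,137 (no profitable arbitrage after spreads)

Best loop JPY → KRW → GBP → JPY:
JPY 39,990,000 × 8.0880 (sell JPY at bid) = KRW 323,439,120
KRW 323,439,120 × 0.00060461 (sell KRW at bid) = GBP 195,554.53
GBP 195,554.53 ÷ 0.0048988 (buy JPY at ask) = JPY 39,918,863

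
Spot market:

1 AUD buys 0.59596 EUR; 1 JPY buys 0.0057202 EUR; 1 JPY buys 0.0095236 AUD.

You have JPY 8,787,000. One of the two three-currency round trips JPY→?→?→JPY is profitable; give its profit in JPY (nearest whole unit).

Profit: JPY 68,918

Profitable loop is JPY → EUR → AUD → JPY:
JPY 8,787,000 × 0.0057202 = EUR 50,263.40
EUR 50,263.40 ÷ 0.59596 = AUD 84,340.22
AUD 84,340.22 ÷ 0.0095236 = JPY 8,855,918
Profit = JPY 8,855,918 − JPY 8,787,000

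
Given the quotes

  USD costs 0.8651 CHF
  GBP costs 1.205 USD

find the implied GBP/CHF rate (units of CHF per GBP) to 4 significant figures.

1 GBP × 1.205 = 1.205 USD
1.205 USD × 0.8651 = 1.04245 CHF

GBP/CHF = 1.042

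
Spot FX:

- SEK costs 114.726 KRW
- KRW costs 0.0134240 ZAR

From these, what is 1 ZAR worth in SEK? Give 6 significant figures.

1 ZAR ÷ 0.0134240 = 74.4934 KRW
74.4934 KRW ÷ 114.726 = 0.649316 SEK

ZAR/SEK = 0.649316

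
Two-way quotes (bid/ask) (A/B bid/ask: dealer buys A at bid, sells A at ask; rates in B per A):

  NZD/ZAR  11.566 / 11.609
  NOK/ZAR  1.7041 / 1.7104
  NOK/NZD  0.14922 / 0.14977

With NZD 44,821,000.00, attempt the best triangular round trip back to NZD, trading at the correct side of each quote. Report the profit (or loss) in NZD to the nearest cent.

Net profit: NZD 405,614.33

Best loop NZD → ZAR → NOK → NZD:
NZD 44,821,000.00 × 11.566 (sell NZD at bid) = ZAR 518,399,686.00
ZAR 518,399,686.00 ÷ 1.7104 (buy NOK at ask) = NOK 303,086,813.61
NOK 303,086,813.61 × 0.14922 (sell NOK at bid) = NZD 45,226,614.33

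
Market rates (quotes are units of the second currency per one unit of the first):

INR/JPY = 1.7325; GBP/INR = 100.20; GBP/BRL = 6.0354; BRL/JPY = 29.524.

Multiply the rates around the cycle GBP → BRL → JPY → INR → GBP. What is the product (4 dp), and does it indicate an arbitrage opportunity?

Around GBP → BRL → JPY → INR → GBP: 1 × 6.0354 × 29.524 ÷ 1.7325 ÷ 100.20 = 1.026456
Product > 1; profitable direction is GBP → BRL → JPY → INR → GBP.

1.0265 (arbitrage exists)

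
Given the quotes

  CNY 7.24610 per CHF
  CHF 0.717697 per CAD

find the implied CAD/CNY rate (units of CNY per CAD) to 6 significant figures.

1 CAD × 0.717697 = 0.717697 CHF
0.717697 CHF × 7.24610 = 5.2005 CNY

CAD/CNY = 5.20050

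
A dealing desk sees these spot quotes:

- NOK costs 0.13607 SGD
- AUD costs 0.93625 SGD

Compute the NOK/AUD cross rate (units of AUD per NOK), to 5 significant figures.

NOK/AUD = 0.14534

1 NOK × 0.13607 = 0.13607 SGD
0.13607 SGD ÷ 0.93625 = 0.145335 AUD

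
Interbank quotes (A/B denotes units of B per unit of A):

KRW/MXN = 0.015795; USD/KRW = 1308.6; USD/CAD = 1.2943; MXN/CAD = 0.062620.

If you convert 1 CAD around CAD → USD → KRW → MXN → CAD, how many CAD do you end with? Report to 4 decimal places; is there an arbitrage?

Around CAD → USD → KRW → MXN → CAD: 1 ÷ 1.2943 × 1308.6 × 0.015795 × 0.062620 = 1.000011
Product ≈ 1 (deviation 0.001%, within rounding noise).

1.0000 (no arbitrage)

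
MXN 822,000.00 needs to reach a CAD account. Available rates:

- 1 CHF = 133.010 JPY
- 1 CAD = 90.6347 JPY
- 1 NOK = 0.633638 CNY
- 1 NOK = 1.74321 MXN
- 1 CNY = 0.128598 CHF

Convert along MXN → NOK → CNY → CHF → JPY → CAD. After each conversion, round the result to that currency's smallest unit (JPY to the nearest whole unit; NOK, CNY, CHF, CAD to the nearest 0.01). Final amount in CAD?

CAD 56,388.07

MXN 822,000.00 ÷ 1.74321 = NOK 471,543.88
NOK 471,543.88 × 0.633638 = CNY 298,788.12
CNY 298,788.12 × 0.128598 = CHF 38,423.55
CHF 38,423.55 × 133.010 = JPY 5,110,716
JPY 5,110,716 ÷ 90.6347 = CAD 56,388.07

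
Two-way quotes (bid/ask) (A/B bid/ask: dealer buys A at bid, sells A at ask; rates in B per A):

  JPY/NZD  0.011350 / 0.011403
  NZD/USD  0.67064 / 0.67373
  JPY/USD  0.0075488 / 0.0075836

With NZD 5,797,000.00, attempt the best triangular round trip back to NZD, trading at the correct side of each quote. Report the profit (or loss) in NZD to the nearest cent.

Best loop NZD → USD → JPY → NZD:
NZD 5,797,000.00 × 0.67064 (sell NZD at bid) = USD 3,887,700.08
USD 3,887,700.08 ÷ 0.0075836 (buy JPY at ask) = JPY 512,645,720
JPY 512,645,720 × 0.011350 (sell JPY at bid) = NZD 5,818,528.92

Net profit: NZD 21,528.92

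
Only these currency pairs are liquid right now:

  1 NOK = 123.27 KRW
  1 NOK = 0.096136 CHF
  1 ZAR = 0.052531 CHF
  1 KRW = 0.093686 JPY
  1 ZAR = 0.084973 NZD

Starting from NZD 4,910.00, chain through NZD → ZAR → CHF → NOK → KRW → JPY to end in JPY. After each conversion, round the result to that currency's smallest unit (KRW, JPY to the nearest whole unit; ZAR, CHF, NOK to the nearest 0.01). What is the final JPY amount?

JPY 364,638

NZD 4,910.00 ÷ 0.084973 = ZAR 57,783.06
ZAR 57,783.06 × 0.052531 = CHF 3,035.40
CHF 3,035.40 ÷ 0.096136 = NOK 31,574.02
NOK 31,574.02 × 123.27 = KRW 3,892,129
KRW 3,892,129 × 0.093686 = JPY 364,638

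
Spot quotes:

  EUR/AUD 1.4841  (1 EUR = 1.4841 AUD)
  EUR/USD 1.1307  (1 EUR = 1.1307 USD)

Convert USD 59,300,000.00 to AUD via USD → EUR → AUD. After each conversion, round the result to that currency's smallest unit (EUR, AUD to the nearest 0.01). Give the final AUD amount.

USD 59,300,000.00 ÷ 1.1307 = EUR 52,445,387.81
EUR 52,445,387.81 × 1.4841 = AUD 77,834,200.05

AUD 77,834,200.05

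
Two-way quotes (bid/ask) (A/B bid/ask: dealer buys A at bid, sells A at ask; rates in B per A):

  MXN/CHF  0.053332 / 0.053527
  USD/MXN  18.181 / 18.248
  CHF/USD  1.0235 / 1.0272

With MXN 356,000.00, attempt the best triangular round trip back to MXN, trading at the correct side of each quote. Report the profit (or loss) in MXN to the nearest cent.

Best loop MXN → USD → CHF → MXN:
MXN 356,000.00 ÷ 18.248 (buy USD at ask) = USD 19,508.99
USD 19,508.99 ÷ 1.0272 (buy CHF at ask) = CHF 18,992.39
CHF 18,992.39 ÷ 0.053527 (buy MXN at ask) = MXN 354,818.95

Net result: MXN -1,181.05 (no profitable arbitrage after spreads)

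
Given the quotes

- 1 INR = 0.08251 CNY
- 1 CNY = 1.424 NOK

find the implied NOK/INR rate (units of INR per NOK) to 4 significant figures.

1 NOK ÷ 1.424 = 0.702247 CNY
0.702247 CNY ÷ 0.08251 = 8.51106 INR

NOK/INR = 8.511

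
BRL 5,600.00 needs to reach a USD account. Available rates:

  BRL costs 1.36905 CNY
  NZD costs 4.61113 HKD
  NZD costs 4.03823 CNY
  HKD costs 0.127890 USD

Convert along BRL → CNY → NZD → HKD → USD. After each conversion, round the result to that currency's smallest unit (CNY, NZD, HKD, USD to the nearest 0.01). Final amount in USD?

USD 1,119.59

BRL 5,600.00 × 1.36905 = CNY 7,666.68
CNY 7,666.68 ÷ 4.03823 = NZD 1,898.52
NZD 1,898.52 × 4.61113 = HKD 8,754.32
HKD 8,754.32 × 0.127890 = USD 1,119.59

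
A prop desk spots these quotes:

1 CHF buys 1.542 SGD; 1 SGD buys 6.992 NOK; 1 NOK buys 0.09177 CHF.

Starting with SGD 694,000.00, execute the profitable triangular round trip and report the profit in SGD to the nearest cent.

Profit: SGD 7,411.60

Profitable loop is SGD → CHF → NOK → SGD:
SGD 694,000.00 ÷ 1.542 = CHF 450,064.85
CHF 450,064.85 ÷ 0.09177 = NOK 4,904,269.92
NOK 4,904,269.92 ÷ 6.992 = SGD 701,411.60
Profit = SGD 701,411.60 − SGD 694,000.00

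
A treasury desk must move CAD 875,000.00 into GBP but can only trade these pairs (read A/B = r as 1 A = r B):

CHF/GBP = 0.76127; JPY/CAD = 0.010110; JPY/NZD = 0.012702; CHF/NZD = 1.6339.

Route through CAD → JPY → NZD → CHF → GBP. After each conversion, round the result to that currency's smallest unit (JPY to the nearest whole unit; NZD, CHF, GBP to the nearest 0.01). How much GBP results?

GBP 512,203.15

CAD 875,000.00 ÷ 0.010110 = JPY 86,547,972
JPY 86,547,972 × 0.012702 = NZD 1,099,332.34
NZD 1,099,332.34 ÷ 1.6339 = CHF 672,827.19
CHF 672,827.19 × 0.76127 = GBP 512,203.15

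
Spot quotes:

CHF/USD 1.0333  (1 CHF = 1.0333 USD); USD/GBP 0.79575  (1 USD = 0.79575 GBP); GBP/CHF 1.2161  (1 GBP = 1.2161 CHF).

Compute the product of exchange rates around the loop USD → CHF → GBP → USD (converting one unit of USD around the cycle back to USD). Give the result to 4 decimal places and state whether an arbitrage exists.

1.0001 (no arbitrage)

Around USD → CHF → GBP → USD: 1 ÷ 1.0333 ÷ 1.2161 ÷ 0.79575 = 1.000064
Product ≈ 1 (deviation 0.006%, within rounding noise).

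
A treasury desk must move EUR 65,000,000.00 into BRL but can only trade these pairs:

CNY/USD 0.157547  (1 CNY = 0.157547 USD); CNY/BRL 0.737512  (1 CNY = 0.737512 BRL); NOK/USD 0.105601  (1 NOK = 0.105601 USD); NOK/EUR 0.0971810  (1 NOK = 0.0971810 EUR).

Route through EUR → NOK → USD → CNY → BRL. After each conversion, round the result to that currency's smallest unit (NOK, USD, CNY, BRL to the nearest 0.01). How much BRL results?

BRL 330,642,729.20

EUR 65,000,000.00 ÷ 0.0971810 = NOK 668,855,023.10
NOK 668,855,023.10 × 0.105601 = USD 70,631,759.29
USD 70,631,759.29 ÷ 0.157547 = CNY 448,321,829.61
CNY 448,321,829.61 × 0.737512 = BRL 330,642,729.20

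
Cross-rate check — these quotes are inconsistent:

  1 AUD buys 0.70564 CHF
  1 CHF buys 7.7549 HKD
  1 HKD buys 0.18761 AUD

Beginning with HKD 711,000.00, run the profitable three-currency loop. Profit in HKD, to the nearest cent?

Profitable loop is HKD → AUD → CHF → HKD:
HKD 711,000.00 × 0.18761 = AUD 133,390.71
AUD 133,390.71 × 0.70564 = CHF 94,125.82
CHF 94,125.82 × 7.7549 = HKD 729,936.33
Profit = HKD 729,936.33 − HKD 711,000.00

Profit: HKD 18,936.33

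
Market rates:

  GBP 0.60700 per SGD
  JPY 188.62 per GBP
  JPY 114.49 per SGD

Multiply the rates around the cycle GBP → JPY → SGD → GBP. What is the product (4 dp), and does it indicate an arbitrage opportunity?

1.0000 (no arbitrage)

Around GBP → JPY → SGD → GBP: 1 × 188.62 ÷ 114.49 × 0.60700 = 1.000020
Product ≈ 1 (deviation 0.002%, within rounding noise).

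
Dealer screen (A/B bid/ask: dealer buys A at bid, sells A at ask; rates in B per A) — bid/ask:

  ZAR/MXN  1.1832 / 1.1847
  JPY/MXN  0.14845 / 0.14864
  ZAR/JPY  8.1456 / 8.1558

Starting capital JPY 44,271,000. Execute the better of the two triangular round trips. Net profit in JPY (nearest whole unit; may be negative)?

Net profit: JPY 916,075

Best loop JPY → MXN → ZAR → JPY:
JPY 44,271,000 × 0.14845 (sell JPY at bid) = MXN 6,572,029.95
MXN 6,572,029.95 ÷ 1.1847 (buy ZAR at ask) = ZAR 5,547,421.25
ZAR 5,547,421.25 × 8.1456 (sell ZAR at bid) = JPY 45,187,075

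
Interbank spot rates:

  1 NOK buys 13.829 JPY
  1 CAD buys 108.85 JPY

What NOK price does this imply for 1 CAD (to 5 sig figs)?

1 CAD × 108.85 = 108.85 JPY
108.85 JPY ÷ 13.829 = 7.87114 NOK

CAD/NOK = 7.8711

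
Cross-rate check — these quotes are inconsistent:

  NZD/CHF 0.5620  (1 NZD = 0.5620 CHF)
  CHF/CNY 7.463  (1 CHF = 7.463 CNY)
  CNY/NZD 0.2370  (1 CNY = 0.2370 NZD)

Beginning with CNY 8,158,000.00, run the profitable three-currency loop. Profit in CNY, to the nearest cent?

Profitable loop is CNY → CHF → NZD → CNY:
CNY 8,158,000.00 ÷ 7.463 = CHF 1,093,126.09
CHF 1,093,126.09 ÷ 0.5620 = NZD 1,945,064.21
NZD 1,945,064.21 ÷ 0.2370 = CNY 8,207,022.00
Profit = CNY 8,207,022.00 − CNY 8,158,000.00

Profit: CNY 49,022.00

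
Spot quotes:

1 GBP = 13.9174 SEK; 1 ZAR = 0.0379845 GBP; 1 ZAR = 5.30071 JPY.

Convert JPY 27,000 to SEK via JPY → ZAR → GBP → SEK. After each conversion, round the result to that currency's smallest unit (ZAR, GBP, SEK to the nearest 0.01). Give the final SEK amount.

JPY 27,000 ÷ 5.30071 = ZAR 5,093.66
ZAR 5,093.66 × 0.0379845 = GBP 193.48
GBP 193.48 × 13.9174 = SEK 2,692.74

SEK 2,692.74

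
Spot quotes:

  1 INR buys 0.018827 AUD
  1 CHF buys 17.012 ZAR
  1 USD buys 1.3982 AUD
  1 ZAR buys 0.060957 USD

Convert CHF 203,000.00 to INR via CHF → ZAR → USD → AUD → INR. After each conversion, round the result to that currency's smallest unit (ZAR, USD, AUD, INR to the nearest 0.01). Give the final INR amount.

INR 15,633,750.46

CHF 203,000.00 × 17.012 = ZAR 3,453,436.00
ZAR 3,453,436.00 × 0.060957 = USD 210,511.10
USD 210,511.10 × 1.3982 = AUD 294,336.62
AUD 294,336.62 ÷ 0.018827 = INR 15,633,750.46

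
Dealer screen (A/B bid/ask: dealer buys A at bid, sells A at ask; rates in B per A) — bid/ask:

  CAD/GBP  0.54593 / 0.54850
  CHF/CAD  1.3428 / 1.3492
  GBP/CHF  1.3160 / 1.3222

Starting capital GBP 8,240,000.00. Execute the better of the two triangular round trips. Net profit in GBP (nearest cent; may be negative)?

Best loop GBP → CAD → CHF → GBP:
GBP 8,240,000.00 ÷ 0.54850 (buy CAD at ask) = CAD 15,022,789.43
CAD 15,022,789.43 ÷ 1.3492 (buy CHF at ask) = CHF 11,134,590.44
CHF 11,134,590.44 ÷ 1.3222 (buy GBP at ask) = GBP 8,421,260.36

Net profit: GBP 181,260.36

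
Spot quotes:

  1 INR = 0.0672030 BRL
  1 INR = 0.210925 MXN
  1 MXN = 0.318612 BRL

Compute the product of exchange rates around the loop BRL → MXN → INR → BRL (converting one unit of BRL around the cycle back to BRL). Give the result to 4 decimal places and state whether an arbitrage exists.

1.0000 (no arbitrage)

Around BRL → MXN → INR → BRL: 1 ÷ 0.318612 ÷ 0.210925 × 0.0672030 = 0.999996
Product ≈ 1 (deviation 0.000%, within rounding noise).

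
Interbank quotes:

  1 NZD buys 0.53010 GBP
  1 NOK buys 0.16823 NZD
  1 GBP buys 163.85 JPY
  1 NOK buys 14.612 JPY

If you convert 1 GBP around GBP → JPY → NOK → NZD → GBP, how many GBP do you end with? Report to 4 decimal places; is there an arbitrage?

1.0000 (no arbitrage)

Around GBP → JPY → NOK → NZD → GBP: 1 × 163.85 ÷ 14.612 × 0.16823 × 0.53010 = 0.999995
Product ≈ 1 (deviation 0.000%, within rounding noise).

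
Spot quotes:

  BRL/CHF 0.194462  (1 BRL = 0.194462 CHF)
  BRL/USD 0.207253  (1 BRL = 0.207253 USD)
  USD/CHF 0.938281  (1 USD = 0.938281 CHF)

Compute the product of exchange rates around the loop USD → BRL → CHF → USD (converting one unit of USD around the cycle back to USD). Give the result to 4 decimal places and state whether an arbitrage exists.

Around USD → BRL → CHF → USD: 1 ÷ 0.207253 × 0.194462 ÷ 0.938281 = 1.000002
Product ≈ 1 (deviation 0.000%, within rounding noise).

1.0000 (no arbitrage)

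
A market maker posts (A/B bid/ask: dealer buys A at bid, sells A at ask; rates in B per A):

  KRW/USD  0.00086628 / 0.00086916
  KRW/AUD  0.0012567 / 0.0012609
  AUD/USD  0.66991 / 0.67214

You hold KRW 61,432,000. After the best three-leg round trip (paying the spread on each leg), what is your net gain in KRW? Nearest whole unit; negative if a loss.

Best loop KRW → USD → AUD → KRW:
KRW 61,432,000 × 0.00086628 (sell KRW at bid) = USD 53,217.31
USD 53,217.31 ÷ 0.67214 (buy AUD at ask) = AUD 79,175.94
AUD 79,175.94 ÷ 0.0012609 (buy KRW at ask) = KRW 62,793,191

Net profit: KRW 1,361,191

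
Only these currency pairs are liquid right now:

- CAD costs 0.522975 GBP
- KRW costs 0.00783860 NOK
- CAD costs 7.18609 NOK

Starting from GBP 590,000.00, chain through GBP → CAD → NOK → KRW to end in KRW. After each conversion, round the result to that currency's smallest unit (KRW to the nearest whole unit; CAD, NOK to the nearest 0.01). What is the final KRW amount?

KRW 1,034,249,289

GBP 590,000.00 ÷ 0.522975 = CAD 1,128,161.00
CAD 1,128,161.00 × 7.18609 = NOK 8,107,066.48
NOK 8,107,066.48 ÷ 0.00783860 = KRW 1,034,249,289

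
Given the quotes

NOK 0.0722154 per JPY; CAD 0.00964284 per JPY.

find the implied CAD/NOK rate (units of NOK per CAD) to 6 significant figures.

1 CAD ÷ 0.00964284 = 103.704 JPY
103.704 JPY × 0.0722154 = 7.48902 NOK

CAD/NOK = 7.48902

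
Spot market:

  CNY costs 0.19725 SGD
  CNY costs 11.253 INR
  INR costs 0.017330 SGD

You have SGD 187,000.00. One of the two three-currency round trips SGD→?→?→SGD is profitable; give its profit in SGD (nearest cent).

Profitable loop is SGD → INR → CNY → SGD:
SGD 187,000.00 ÷ 0.017330 = INR 10,790,536.64
INR 10,790,536.64 ÷ 11.253 = CNY 958,903.11
CNY 958,903.11 × 0.19725 = SGD 189,143.64
Profit = SGD 189,143.64 − SGD 187,000.00

Profit: SGD 2,143.64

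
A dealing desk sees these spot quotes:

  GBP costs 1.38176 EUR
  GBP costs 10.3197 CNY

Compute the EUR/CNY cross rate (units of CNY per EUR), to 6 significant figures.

EUR/CNY = 7.46852

1 EUR ÷ 1.38176 = 0.723715 GBP
0.723715 GBP × 10.3197 = 7.46852 CNY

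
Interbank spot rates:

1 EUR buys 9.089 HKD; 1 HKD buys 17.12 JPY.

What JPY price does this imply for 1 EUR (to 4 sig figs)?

EUR/JPY = 155.6

1 EUR × 9.089 = 9.089 HKD
9.089 HKD × 17.12 = 155.604 JPY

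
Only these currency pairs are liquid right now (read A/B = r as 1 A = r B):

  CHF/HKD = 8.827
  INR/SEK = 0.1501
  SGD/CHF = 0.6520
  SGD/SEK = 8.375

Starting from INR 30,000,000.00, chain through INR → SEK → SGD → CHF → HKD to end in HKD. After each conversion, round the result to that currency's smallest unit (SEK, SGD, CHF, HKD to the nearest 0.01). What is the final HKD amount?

HKD 3,094,409.98

INR 30,000,000.00 × 0.1501 = SEK 4,503,000.00
SEK 4,503,000.00 ÷ 8.375 = SGD 537,671.64
SGD 537,671.64 × 0.6520 = CHF 350,561.91
CHF 350,561.91 × 8.827 = HKD 3,094,409.98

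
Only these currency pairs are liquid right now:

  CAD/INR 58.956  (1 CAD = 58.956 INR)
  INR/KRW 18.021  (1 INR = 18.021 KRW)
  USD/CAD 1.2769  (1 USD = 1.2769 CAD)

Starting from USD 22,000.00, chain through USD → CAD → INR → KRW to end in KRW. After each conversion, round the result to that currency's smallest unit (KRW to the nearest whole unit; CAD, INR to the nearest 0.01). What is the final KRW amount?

USD 22,000.00 × 1.2769 = CAD 28,091.80
CAD 28,091.80 × 58.956 = INR 1,656,180.16
INR 1,656,180.16 × 18.021 = KRW 29,846,023

KRW 29,846,023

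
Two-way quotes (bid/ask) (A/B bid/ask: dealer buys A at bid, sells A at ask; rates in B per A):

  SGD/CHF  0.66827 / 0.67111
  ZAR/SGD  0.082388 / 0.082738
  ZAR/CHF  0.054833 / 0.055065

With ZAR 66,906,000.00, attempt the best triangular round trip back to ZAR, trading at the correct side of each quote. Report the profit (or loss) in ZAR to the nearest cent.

Best loop ZAR → SGD → CHF → ZAR:
ZAR 66,906,000.00 × 0.082388 (sell ZAR at bid) = SGD 5,512,251.53
SGD 5,512,251.53 × 0.66827 (sell SGD at bid) = CHF 3,683,672.33
CHF 3,683,672.33 ÷ 0.055065 (buy ZAR at ask) = ZAR 66,896,800.66

Net result: ZAR -9,199.34 (no profitable arbitrage after spreads)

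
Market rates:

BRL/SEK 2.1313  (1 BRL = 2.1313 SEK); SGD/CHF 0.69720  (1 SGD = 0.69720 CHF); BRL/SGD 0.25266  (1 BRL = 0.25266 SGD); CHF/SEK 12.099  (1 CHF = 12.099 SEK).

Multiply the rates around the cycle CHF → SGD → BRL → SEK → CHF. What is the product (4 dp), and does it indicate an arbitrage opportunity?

1.0000 (no arbitrage)

Around CHF → SGD → BRL → SEK → CHF: 1 ÷ 0.69720 ÷ 0.25266 × 2.1313 ÷ 12.099 = 1.000003
Product ≈ 1 (deviation 0.000%, within rounding noise).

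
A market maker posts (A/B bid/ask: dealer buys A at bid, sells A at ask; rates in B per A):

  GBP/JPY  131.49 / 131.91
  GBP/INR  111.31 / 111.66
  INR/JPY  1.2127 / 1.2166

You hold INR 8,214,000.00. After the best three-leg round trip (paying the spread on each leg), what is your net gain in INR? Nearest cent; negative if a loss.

Net profit: INR 191,519.08

Best loop INR → JPY → GBP → INR:
INR 8,214,000.00 × 1.2127 (sell INR at bid) = JPY 9,961,118
JPY 9,961,118 ÷ 131.91 (buy GBP at ask) = GBP 75,514.50
GBP 75,514.50 × 111.31 (sell GBP at bid) = INR 8,405,519.08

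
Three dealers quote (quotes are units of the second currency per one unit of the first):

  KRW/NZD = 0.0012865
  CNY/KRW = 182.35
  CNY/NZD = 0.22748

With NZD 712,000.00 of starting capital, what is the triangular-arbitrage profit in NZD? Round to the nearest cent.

Profit: NZD 22,264.16

Profitable loop is NZD → CNY → KRW → NZD:
NZD 712,000.00 ÷ 0.22748 = CNY 3,129,945.49
CNY 3,129,945.49 × 182.35 = KRW 570,745,560
KRW 570,745,560 × 0.0012865 = NZD 734,264.16
Profit = NZD 734,264.16 − NZD 712,000.00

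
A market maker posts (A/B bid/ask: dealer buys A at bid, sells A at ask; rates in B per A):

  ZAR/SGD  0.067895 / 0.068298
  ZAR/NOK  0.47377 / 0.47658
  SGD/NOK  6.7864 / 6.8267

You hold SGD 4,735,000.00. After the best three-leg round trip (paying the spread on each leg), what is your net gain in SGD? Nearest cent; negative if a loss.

Net profit: SGD 76,369.78

Best loop SGD → ZAR → NOK → SGD:
SGD 4,735,000.00 ÷ 0.068298 (buy ZAR at ask) = ZAR 69,328,530.85
ZAR 69,328,530.85 × 0.47377 (sell ZAR at bid) = NOK 32,845,778.06
NOK 32,845,778.06 ÷ 6.8267 (buy SGD at ask) = SGD 4,811,369.78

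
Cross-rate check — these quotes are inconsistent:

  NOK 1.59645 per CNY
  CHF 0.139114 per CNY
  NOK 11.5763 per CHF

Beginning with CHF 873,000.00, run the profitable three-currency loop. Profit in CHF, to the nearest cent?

Profitable loop is CHF → NOK → CNY → CHF:
CHF 873,000.00 × 11.5763 = NOK 10,106,109.90
NOK 10,106,109.90 ÷ 1.59645 = CNY 6,330,364.18
CNY 6,330,364.18 × 0.139114 = CHF 880,642.28
Profit = CHF 880,642.28 − CHF 873,000.00

Profit: CHF 7,642.28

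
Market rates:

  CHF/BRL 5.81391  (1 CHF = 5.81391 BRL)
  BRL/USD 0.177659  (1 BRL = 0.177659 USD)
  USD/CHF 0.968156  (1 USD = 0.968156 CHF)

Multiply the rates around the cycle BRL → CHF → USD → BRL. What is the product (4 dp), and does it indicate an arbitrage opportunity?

1.0000 (no arbitrage)

Around BRL → CHF → USD → BRL: 1 ÷ 5.81391 ÷ 0.968156 ÷ 0.177659 = 0.999998
Product ≈ 1 (deviation 0.000%, within rounding noise).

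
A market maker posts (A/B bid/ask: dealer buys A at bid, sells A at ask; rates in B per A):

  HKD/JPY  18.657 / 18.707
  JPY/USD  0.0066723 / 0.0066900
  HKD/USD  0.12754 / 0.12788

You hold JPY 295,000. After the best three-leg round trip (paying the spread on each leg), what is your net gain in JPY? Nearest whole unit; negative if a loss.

Best loop JPY → HKD → USD → JPY:
JPY 295,000 ÷ 18.707 (buy HKD at ask) = HKD 15,769.50
HKD 15,769.50 × 0.12754 (sell HKD at bid) = USD 2,011.24
USD 2,011.24 ÷ 0.0066900 (buy JPY at ask) = JPY 300,634

Net profit: JPY 5,634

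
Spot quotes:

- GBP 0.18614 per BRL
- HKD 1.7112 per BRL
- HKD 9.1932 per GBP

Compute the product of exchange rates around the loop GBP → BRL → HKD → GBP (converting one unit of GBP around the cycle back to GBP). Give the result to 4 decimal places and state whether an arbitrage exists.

1.0000 (no arbitrage)

Around GBP → BRL → HKD → GBP: 1 ÷ 0.18614 × 1.7112 ÷ 9.1932 = 0.999987
Product ≈ 1 (deviation 0.001%, within rounding noise).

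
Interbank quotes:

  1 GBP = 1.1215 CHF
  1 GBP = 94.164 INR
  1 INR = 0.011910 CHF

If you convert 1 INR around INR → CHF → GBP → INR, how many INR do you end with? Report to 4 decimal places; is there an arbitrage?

Around INR → CHF → GBP → INR: 1 × 0.011910 ÷ 1.1215 × 94.164 = 0.999994
Product ≈ 1 (deviation 0.001%, within rounding noise).

1.0000 (no arbitrage)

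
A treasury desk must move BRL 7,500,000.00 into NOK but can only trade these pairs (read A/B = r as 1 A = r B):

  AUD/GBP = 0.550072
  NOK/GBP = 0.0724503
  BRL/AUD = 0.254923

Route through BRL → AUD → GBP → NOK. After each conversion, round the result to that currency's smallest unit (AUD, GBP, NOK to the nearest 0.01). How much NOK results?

BRL 7,500,000.00 × 0.254923 = AUD 1,911,922.50
AUD 1,911,922.50 × 0.550072 = GBP 1,051,695.03
GBP 1,051,695.03 ÷ 0.0724503 = NOK 14,516,089.37

NOK 14,516,089.37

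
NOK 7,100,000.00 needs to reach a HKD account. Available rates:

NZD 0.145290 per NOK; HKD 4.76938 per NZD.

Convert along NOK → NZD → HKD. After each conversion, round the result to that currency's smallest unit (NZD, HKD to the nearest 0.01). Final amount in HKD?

NOK 7,100,000.00 × 0.145290 = NZD 1,031,559.00
NZD 1,031,559.00 × 4.76938 = HKD 4,919,896.86

HKD 4,919,896.86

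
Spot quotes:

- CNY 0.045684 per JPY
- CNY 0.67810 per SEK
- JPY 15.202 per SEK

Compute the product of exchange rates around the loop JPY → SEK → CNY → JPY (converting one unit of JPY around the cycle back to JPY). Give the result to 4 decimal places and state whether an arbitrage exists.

Around JPY → SEK → CNY → JPY: 1 ÷ 15.202 × 0.67810 ÷ 0.045684 = 0.976403
Product < 1; profitable direction is JPY → CNY → SEK → JPY.

0.9764 (arbitrage exists)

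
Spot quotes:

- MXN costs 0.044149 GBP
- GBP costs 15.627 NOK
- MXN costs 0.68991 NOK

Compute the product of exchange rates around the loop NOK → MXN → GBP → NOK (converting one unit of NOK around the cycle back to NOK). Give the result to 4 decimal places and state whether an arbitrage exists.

Around NOK → MXN → GBP → NOK: 1 ÷ 0.68991 × 0.044149 × 15.627 = 1.000009
Product ≈ 1 (deviation 0.001%, within rounding noise).

1.0000 (no arbitrage)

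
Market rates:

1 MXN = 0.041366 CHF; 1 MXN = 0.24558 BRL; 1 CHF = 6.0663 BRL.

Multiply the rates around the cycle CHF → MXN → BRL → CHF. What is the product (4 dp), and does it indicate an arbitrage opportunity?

0.9786 (arbitrage exists)

Around CHF → MXN → BRL → CHF: 1 ÷ 0.041366 × 0.24558 ÷ 6.0663 = 0.978646
Product < 1; profitable direction is CHF → BRL → MXN → CHF.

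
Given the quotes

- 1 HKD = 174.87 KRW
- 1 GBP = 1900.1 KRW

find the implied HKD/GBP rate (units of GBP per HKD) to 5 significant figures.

1 HKD × 174.87 = 174.87 KRW
174.87 KRW ÷ 1900.1 = 0.092032 GBP

HKD/GBP = 0.092032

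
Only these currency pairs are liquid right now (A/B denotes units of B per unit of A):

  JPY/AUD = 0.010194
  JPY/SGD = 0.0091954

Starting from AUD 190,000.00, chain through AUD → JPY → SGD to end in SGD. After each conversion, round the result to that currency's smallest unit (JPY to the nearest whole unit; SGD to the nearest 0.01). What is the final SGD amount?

AUD 190,000.00 ÷ 0.010194 = JPY 18,638,415
JPY 18,638,415 × 0.0091954 = SGD 171,387.68

SGD 171,387.68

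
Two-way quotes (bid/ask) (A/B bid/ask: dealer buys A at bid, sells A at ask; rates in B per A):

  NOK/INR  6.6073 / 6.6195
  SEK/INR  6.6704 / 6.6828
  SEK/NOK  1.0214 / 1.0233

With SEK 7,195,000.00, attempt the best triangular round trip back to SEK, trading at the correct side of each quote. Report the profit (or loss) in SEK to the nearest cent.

Net profit: SEK 70,946.80

Best loop SEK → NOK → INR → SEK:
SEK 7,195,000.00 × 1.0214 (sell SEK at bid) = NOK 7,348,973.00
NOK 7,348,973.00 × 6.6073 (sell NOK at bid) = INR 48,556,869.30
INR 48,556,869.30 ÷ 6.6828 (buy SEK at ask) = SEK 7,265,946.80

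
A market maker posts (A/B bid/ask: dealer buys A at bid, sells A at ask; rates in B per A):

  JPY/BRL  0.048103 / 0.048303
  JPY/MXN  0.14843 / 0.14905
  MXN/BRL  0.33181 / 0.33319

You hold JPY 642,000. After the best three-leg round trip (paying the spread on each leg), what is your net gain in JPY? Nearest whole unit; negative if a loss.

Best loop JPY → MXN → BRL → JPY:
JPY 642,000 × 0.14843 (sell JPY at bid) = MXN 95,292.06
MXN 95,292.06 × 0.33181 (sell MXN at bid) = BRL 31,618.86
BRL 31,618.86 ÷ 0.048303 (buy JPY at ask) = JPY 654,594

Net profit: JPY 12,594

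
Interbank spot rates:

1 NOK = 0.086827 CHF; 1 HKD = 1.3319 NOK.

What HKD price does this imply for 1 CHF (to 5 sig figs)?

CHF/HKD = 8.6472

1 CHF ÷ 0.086827 = 11.5172 NOK
11.5172 NOK ÷ 1.3319 = 8.64716 HKD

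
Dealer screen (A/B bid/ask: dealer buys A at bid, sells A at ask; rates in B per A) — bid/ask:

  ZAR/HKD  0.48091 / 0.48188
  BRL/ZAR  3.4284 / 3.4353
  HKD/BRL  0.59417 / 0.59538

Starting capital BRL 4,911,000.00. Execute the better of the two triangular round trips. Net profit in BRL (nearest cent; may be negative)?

Best loop BRL → HKD → ZAR → BRL:
BRL 4,911,000.00 ÷ 0.59538 (buy HKD at ask) = HKD 8,248,513.55
HKD 8,248,513.55 ÷ 0.48188 (buy ZAR at ask) = ZAR 17,117,360.24
ZAR 17,117,360.24 ÷ 3.4353 (buy BRL at ask) = BRL 4,982,784.69

Net profit: BRL 71,784.69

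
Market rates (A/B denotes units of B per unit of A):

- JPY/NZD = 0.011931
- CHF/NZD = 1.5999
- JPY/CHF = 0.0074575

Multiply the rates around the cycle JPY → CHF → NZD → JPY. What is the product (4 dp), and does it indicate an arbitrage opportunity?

1.0000 (no arbitrage)

Around JPY → CHF → NZD → JPY: 1 × 0.0074575 × 1.5999 ÷ 0.011931 = 1.000021
Product ≈ 1 (deviation 0.002%, within rounding noise).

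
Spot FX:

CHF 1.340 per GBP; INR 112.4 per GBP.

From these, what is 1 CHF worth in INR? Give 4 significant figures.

1 CHF ÷ 1.340 = 0.746269 GBP
0.746269 GBP × 112.4 = 83.8806 INR

CHF/INR = 83.88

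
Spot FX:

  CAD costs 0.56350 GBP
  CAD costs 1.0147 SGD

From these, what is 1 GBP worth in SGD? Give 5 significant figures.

GBP/SGD = 1.8007

1 GBP ÷ 0.56350 = 1.77462 CAD
1.77462 CAD × 1.0147 = 1.80071 SGD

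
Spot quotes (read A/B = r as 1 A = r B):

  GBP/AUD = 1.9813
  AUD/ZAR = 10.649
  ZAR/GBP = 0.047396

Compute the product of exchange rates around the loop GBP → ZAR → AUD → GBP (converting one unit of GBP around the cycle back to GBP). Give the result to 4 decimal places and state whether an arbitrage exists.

1.0000 (no arbitrage)

Around GBP → ZAR → AUD → GBP: 1 ÷ 0.047396 ÷ 10.649 ÷ 1.9813 = 0.999998
Product ≈ 1 (deviation 0.000%, within rounding noise).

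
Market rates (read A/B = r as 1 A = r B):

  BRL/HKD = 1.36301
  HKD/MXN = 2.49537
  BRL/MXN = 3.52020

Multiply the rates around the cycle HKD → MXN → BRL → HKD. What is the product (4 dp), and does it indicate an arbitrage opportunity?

Around HKD → MXN → BRL → HKD: 1 × 2.49537 ÷ 3.52020 × 1.36301 = 0.966199
Product < 1; profitable direction is HKD → BRL → MXN → HKD.

0.9662 (arbitrage exists)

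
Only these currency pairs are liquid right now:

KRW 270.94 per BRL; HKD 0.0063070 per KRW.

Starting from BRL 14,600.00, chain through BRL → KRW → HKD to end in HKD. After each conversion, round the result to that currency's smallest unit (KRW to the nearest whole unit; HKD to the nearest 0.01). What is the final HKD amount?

BRL 14,600.00 × 270.94 = KRW 3,955,724
KRW 3,955,724 × 0.0063070 = HKD 24,948.75

HKD 24,948.75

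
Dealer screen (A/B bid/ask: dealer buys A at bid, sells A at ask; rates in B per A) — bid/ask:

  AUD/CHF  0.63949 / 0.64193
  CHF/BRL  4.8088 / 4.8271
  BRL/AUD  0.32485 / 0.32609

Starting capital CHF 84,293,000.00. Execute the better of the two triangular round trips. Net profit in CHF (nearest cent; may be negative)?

Net result: CHF -86,647.77 (no profitable arbitrage after spreads)

Best loop CHF → BRL → AUD → CHF:
CHF 84,293,000.00 × 4.8088 (sell CHF at bid) = BRL 405,348,178.40
BRL 405,348,178.40 × 0.32485 (sell BRL at bid) = AUD 131,677,355.75
AUD 131,677,355.75 × 0.63949 (sell AUD at bid) = CHF 84,206,352.23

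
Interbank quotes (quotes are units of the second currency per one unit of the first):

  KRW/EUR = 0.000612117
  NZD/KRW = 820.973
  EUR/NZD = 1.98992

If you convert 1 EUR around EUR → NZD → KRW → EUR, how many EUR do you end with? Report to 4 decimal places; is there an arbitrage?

1.0000 (no arbitrage)

Around EUR → NZD → KRW → EUR: 1 × 1.98992 × 820.973 × 0.000612117 = 0.999998
Product ≈ 1 (deviation 0.000%, within rounding noise).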